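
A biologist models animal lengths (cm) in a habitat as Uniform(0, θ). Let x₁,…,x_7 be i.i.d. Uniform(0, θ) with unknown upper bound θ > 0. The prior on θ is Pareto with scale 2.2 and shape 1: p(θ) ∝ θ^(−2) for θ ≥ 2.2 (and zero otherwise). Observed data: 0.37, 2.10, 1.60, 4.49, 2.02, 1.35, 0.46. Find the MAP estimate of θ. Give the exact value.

The Uniform(0, θ) likelihood is θ^(−n) for θ ≥ max(xᵢ), zero otherwise. Here max(xᵢ) = 4.49.
Posterior ∝ θ^(−2) · θ^(−7) = θ^(−9) on θ ≥ max(2.2, 4.49) = 4.49.
This density is strictly decreasing in θ, so the posterior mode lies at the lower boundary of the support.

θ̂_MAP = 4.49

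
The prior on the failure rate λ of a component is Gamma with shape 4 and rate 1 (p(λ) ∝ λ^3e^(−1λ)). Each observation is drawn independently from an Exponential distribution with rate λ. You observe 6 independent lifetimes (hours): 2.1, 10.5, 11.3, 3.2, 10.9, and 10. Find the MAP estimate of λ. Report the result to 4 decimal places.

λ̂_MAP = 0.1837

The Exponential(rate=λ) likelihood is ∝ λ^n e^(−λΣtᵢ). Here n = 6 and Σtᵢ = 2.1 + 10.5 + 11.3 + 3.2 + 10.9 + 10 = 48.
Posterior ∝ λ^3e^(−1λ) · λ^6e^(−48λ) = λ^9e^(−49λ), i.e. Gamma(10, 49).
Mode = (a−1)/b = 9/49 ≈ 0.1837.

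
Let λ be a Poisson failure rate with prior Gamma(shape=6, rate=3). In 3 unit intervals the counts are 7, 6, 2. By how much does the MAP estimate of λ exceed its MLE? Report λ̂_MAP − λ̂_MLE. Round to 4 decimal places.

Σxᵢ = 15. Posterior is Gamma(21, 6); MAP = (21−1)/6 = 20/6 ≈ 3.33333.
MLE = x̄ = 15/3 ≈ 5.00000.
Difference = 20/6 − 15/3 = -5/3 ≈ -1.6667.

MAP − MLE = -1.6667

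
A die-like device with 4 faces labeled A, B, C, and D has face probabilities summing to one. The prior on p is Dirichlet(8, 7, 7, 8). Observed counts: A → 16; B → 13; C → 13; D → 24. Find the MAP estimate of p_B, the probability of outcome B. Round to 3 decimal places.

MAP estimate of p_B = 0.207

The posterior is Dirichlet(αᵢ + nᵢ) = Dirichlet(24, 20, 20, 32).
For a Dirichlet(a₁,…,a_K) with all aᵢ > 1, the mode has j-th component (aⱼ − 1)/(Σaᵢ − K).
Here Σaᵢ = 96 and K = 4, so p_B = (20 − 1)/(96 − 4) = 19/92 ≈ 0.207.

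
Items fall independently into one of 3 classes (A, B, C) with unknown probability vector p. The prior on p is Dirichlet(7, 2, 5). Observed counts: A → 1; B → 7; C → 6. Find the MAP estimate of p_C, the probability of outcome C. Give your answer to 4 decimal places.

The posterior is Dirichlet(αᵢ + nᵢ) = Dirichlet(8, 9, 11).
For a Dirichlet(a₁,…,a_K) with all aᵢ > 1, the mode has j-th component (aⱼ − 1)/(Σaᵢ − K).
Here Σaᵢ = 28 and K = 3, so p_C = (11 − 1)/(28 − 3) = 10/25 ≈ 0.4000.

MAP estimate of p_C = 0.4000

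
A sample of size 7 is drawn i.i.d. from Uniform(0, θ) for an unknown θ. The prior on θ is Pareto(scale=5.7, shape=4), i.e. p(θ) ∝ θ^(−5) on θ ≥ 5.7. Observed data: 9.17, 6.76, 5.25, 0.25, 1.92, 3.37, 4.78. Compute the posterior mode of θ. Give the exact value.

The Uniform(0, θ) likelihood is θ^(−n) for θ ≥ max(xᵢ), zero otherwise. Here max(xᵢ) = 9.17.
Posterior ∝ θ^(−5) · θ^(−7) = θ^(−12) on θ ≥ max(5.7, 9.17) = 9.17.
This density is strictly decreasing in θ, so the posterior mode lies at the lower boundary of the support.

θ̂_MAP = 9.17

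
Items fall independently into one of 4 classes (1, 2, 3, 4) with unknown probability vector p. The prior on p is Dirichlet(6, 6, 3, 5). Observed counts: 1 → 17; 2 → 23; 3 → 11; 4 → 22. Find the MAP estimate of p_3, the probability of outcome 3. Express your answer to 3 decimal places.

The posterior is Dirichlet(αᵢ + nᵢ) = Dirichlet(23, 29, 14, 27).
For a Dirichlet(a₁,…,a_K) with all aᵢ > 1, the mode has j-th component (aⱼ − 1)/(Σaᵢ − K).
Here Σaᵢ = 93 and K = 4, so p_3 = (14 − 1)/(93 − 4) = 13/89 ≈ 0.146.

MAP estimate: 0.146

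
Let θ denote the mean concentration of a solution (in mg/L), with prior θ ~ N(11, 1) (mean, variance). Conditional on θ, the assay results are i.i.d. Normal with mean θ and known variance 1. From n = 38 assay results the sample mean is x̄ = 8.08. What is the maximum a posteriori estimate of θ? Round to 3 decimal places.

n = 38, x̄ = 8.08.
For a Normal prior and Normal likelihood with known variance, the posterior is Normal; its mode equals its mean, the precision-weighted average.
Prior precision 1/σ₀² = 1/1 = 1; data precision n/σ² = 38/1 = 38.
θ̂ = (1·11 + 38·8.08) / (1 + 38) = 318.04/39 = 7951/975 ≈ 8.155.

θ̂_MAP = 8.155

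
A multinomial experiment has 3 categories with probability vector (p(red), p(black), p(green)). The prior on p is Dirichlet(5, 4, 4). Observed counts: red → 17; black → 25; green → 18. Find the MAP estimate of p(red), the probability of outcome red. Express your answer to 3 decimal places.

MAP estimate of p(red) = 0.300

The posterior is Dirichlet(αᵢ + nᵢ) = Dirichlet(22, 29, 22).
For a Dirichlet(a₁,…,a_K) with all aᵢ > 1, the mode has j-th component (aⱼ − 1)/(Σaᵢ − K).
Here Σaᵢ = 73 and K = 3, so p(red) = (22 − 1)/(73 − 3) = 21/70 ≈ 0.300.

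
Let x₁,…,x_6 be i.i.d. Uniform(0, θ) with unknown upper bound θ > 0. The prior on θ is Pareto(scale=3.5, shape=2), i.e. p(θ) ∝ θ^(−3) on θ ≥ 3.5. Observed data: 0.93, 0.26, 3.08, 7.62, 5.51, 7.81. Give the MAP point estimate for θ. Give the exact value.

θ̂_MAP = 7.81

The Uniform(0, θ) likelihood is θ^(−n) for θ ≥ max(xᵢ), zero otherwise. Here max(xᵢ) = 7.81.
Posterior ∝ θ^(−3) · θ^(−6) = θ^(−9) on θ ≥ max(3.5, 7.81) = 7.81.
This density is strictly decreasing in θ, so the posterior mode lies at the lower boundary of the support.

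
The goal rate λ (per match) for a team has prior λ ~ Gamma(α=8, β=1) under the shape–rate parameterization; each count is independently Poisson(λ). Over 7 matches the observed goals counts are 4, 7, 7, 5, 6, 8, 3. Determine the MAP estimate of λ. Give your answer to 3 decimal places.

Σxᵢ = 4+7+7+5+6+8+3 = 40, with n = 7.
Posterior ∝ λ^7e^(−1λ) · λ^40e^(−7λ) = λ^47e^(−8λ), i.e. Gamma(shape=48, rate=8).
The mode of a Gamma(a, b) with a ≥ 1 (shape–rate) is (a−1)/b = 47/8 ≈ 5.875.

λ̂_MAP = 5.875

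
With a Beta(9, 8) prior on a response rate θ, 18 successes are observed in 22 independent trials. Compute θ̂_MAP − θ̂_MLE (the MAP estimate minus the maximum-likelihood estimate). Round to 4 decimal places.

Posterior is Beta(27, 12); MAP = (27−1)/(39−2) = 26/37 ≈ 0.70270.
MLE ignores the prior: θ̂_MLE = k/n = 18/22 ≈ 0.81818.
Difference = 26/37 − 18/22 = -47/407 ≈ -0.1155.

MAP − MLE = -0.1155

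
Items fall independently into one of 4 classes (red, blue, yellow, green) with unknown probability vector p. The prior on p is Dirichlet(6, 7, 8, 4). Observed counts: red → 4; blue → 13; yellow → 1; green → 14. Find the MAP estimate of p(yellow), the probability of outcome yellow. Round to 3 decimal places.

The posterior is Dirichlet(αᵢ + nᵢ) = Dirichlet(10, 20, 9, 18).
For a Dirichlet(a₁,…,a_K) with all aᵢ > 1, the mode has j-th component (aⱼ − 1)/(Σaᵢ − K).
Here Σaᵢ = 57 and K = 4, so p(yellow) = (9 − 1)/(57 − 4) = 8/53 ≈ 0.151.

MAP estimate of p(yellow) = 0.151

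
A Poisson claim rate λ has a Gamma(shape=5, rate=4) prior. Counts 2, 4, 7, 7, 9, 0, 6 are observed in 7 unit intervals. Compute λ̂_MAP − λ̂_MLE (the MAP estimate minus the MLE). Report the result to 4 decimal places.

MAP − MLE = -1.4545

Σxᵢ = 35. Posterior is Gamma(40, 11); MAP = (40−1)/11 = 39/11 ≈ 3.54545.
MLE = x̄ = 35/7 ≈ 5.00000.
Difference = 39/11 − 35/7 = -16/11 ≈ -1.4545.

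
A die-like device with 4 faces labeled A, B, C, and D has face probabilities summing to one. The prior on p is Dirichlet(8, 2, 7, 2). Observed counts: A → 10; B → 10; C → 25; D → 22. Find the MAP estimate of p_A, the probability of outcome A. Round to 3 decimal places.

MAP estimate of p_A = 0.207

The posterior is Dirichlet(αᵢ + nᵢ) = Dirichlet(18, 12, 32, 24).
For a Dirichlet(a₁,…,a_K) with all aᵢ > 1, the mode has j-th component (aⱼ − 1)/(Σaᵢ − K).
Here Σaᵢ = 86 and K = 4, so p_A = (18 − 1)/(86 − 4) = 17/82 ≈ 0.207.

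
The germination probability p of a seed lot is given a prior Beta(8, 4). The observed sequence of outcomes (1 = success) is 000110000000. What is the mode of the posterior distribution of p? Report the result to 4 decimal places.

p̂_MAP = 0.4091

Prior: Beta(8, 4).
Data: 2 successes in 12 trials (from the sequence). The binomial likelihood contributes p^2(1−p)^10, so the posterior is Beta(8+2, 4+10) = Beta(10, 14).
For Beta(a, b) with a, b > 1 the mode is (a−1)/(a+b−2) = 9/22 ≈ 0.4091.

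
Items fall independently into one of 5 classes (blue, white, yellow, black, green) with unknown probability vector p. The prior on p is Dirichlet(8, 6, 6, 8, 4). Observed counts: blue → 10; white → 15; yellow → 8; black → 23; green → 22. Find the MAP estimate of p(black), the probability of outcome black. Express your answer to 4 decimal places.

The posterior is Dirichlet(αᵢ + nᵢ) = Dirichlet(18, 21, 14, 31, 26).
For a Dirichlet(a₁,…,a_K) with all aᵢ > 1, the mode has j-th component (aⱼ − 1)/(Σaᵢ − K).
Here Σaᵢ = 110 and K = 5, so p(black) = (31 − 1)/(110 − 5) = 30/105 ≈ 0.2857.

MAP estimate of p(black) = 0.2857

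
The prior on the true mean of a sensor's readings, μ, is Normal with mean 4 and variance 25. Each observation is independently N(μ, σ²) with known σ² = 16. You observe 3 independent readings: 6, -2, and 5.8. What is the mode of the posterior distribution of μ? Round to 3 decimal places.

μ̂_MAP = 3.396

n = 3; x̄ = (6 + (-2) + 5.8)/3 = 9.8/3 = 49/15 ≈ 3.2667.
For a Normal prior and Normal likelihood with known variance, the posterior is Normal; its mode equals its mean, the precision-weighted average.
Prior precision 1/σ₀² = 1/25 = 0.04; data precision n/σ² = 3/16 = 0.1875.
μ̂ = (0.04·4 + 0.1875·(49/15)) / (0.04 + 0.1875) = 0.7725/0.2275 = 309/91 ≈ 3.396.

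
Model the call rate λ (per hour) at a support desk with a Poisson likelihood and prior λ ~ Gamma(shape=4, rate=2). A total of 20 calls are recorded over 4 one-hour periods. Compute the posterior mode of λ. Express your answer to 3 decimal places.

λ̂_MAP = 3.833

Σxᵢ = 20, n = 4.
Posterior ∝ λ^3e^(−2λ) · λ^20e^(−4λ) = λ^23e^(−6λ), i.e. Gamma(shape=24, rate=6).
The mode of a Gamma(a, b) with a ≥ 1 (shape–rate) is (a−1)/b = 23/6 ≈ 3.833.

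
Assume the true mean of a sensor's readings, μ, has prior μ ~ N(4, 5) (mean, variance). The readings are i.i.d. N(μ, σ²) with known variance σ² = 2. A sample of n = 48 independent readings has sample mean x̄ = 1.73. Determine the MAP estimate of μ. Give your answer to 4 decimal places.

μ̂_MAP = 1.7488

n = 48, x̄ = 1.73.
For a Normal prior and Normal likelihood with known variance, the posterior is Normal; its mode equals its mean, the precision-weighted average.
Prior precision 1/σ₀² = 1/5 = 0.2; data precision n/σ² = 48/2 = 24.
μ̂ = (0.2·4 + 24·1.73) / (0.2 + 24) = 42.32/24.2 = 1058/605 ≈ 1.7488.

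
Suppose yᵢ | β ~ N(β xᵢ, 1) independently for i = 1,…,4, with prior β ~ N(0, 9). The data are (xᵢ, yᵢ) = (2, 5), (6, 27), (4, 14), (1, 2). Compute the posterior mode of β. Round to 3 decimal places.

log p(β | y) = −Σ(yᵢ − βxᵢ)²/(2·1) − β²/(2·9) + const.
Setting the derivative to zero: Σxᵢ(yᵢ − βxᵢ)/1 − β/9 = 0, so β = Σxᵢyᵢ / (Σxᵢ² + σ²/τ²).
Σxᵢyᵢ = 2·5 + 6·27 + 4·14 + 1·2 = 230; Σxᵢ² = 57; σ²/τ² = 1/9.
β̂_MAP = 230 / (57 + 1/9) = 230/(514/9) = 1035/257 ≈ 4.027.

β̂_MAP = 4.027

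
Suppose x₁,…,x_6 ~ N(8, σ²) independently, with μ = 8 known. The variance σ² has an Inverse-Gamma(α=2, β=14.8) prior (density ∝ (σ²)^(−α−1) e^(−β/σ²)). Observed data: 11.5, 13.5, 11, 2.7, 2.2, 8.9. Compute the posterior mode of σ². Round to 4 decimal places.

Sum of squared deviations about the known mean: SS = (11.5−8)² + (13.5−8)² + (11−8)² + (2.7−8)² + (2.2−8)² + (8.9−8)² = 114.04.
The Normal likelihood contributes (σ²)^(−n/2) exp(−SS/(2σ²)), so the posterior is Inverse-Gamma(α + n/2, β + SS/2) = Inverse-Gamma(5, 71.82).
The mode of Inverse-Gamma(a, b) is b/(a+1) = 71.82/6 ≈ 11.9700.

σ̂²_MAP = 11.9700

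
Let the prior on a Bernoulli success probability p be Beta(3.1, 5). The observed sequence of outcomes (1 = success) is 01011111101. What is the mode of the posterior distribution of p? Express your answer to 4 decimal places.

Prior: Beta(3.1, 5).
Data: 8 successes in 11 trials (from the sequence). The binomial likelihood contributes p^8(1−p)^3, so the posterior is Beta(3.1+8, 5+3) = Beta(11.1, 8).
For Beta(a, b) with a, b > 1 the mode is (a−1)/(a+b−2) = 10.1/17.1 ≈ 0.5906.

p̂_MAP = 0.5906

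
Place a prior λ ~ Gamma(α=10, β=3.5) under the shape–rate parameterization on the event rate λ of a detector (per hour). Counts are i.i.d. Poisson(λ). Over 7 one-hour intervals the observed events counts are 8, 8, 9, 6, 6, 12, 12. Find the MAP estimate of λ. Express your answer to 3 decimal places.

λ̂_MAP = 6.667

Σxᵢ = 8+8+9+6+6+12+12 = 61, with n = 7.
Posterior ∝ λ^9e^(−3.5λ) · λ^61e^(−7λ) = λ^70e^(−10.5λ), i.e. Gamma(shape=71, rate=10.5).
The mode of a Gamma(a, b) with a ≥ 1 (shape–rate) is (a−1)/b = 70/10.5 ≈ 6.667.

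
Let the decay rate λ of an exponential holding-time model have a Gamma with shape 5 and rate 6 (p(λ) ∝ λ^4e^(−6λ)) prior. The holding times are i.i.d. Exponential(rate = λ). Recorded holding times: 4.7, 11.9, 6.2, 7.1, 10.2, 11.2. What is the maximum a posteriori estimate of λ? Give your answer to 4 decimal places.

The Exponential(rate=λ) likelihood is ∝ λ^n e^(−λΣtᵢ). Here n = 6 and Σtᵢ = 4.7 + 11.9 + 6.2 + 7.1 + 10.2 + 11.2 = 51.3.
Posterior ∝ λ^4e^(−6λ) · λ^6e^(−51.3λ) = λ^10e^(−57.3λ), i.e. Gamma(11, 57.3).
Mode = (a−1)/b = 10/57.3 ≈ 0.1745.

λ̂_MAP = 0.1745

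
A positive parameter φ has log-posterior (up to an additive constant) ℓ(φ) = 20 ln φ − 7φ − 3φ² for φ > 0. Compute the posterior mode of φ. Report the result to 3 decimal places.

ℓ'(φ) = 20/φ − 7 − 6φ. Setting this to zero and multiplying by φ: 6φ² + 7φ − 20 = 0.
φ = (−7 + √(7² + 4·6·20)) / (2·6) = (−7 + √529) / 12 = (−7 + 23)/12 = 4/3.
ℓ''(φ) = −20/φ² − 6 < 0, confirming a maximum.

φ̂_MAP = 1.333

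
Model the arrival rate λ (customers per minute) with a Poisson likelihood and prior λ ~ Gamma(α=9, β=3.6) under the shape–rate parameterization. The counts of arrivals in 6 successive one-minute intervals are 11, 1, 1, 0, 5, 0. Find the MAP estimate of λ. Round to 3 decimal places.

Σxᵢ = 11+1+1+0+5+0 = 18, with n = 6.
Posterior ∝ λ^8e^(−3.6λ) · λ^18e^(−6λ) = λ^26e^(−9.6λ), i.e. Gamma(shape=27, rate=9.6).
The mode of a Gamma(a, b) with a ≥ 1 (shape–rate) is (a−1)/b = 26/9.6 ≈ 2.708.

λ̂_MAP = 2.708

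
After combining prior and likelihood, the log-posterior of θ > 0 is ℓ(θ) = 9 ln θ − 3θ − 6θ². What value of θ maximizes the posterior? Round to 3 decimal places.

ℓ'(θ) = 9/θ − 3 − 12θ. Setting this to zero and multiplying by θ: 12θ² + 3θ − 9 = 0.
θ = (−3 + √(3² + 4·12·9)) / (2·12) = (−3 + √441) / 24 = (−3 + 21)/24 = 3/4.
ℓ''(θ) = −9/θ² − 12 < 0, confirming a maximum.

θ̂_MAP = 0.750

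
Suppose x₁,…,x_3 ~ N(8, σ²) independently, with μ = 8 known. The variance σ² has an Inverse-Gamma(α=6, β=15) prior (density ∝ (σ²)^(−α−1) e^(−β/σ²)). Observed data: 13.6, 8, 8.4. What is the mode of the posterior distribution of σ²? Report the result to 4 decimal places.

σ̂²_MAP = 3.6188

Sum of squared deviations about the known mean: SS = (13.6−8)² + (8−8)² + (8.4−8)² = 31.52.
The Normal likelihood contributes (σ²)^(−n/2) exp(−SS/(2σ²)), so the posterior is Inverse-Gamma(α + n/2, β + SS/2) = Inverse-Gamma(7.5, 30.76).
The mode of Inverse-Gamma(a, b) is b/(a+1) = 30.76/8.5 ≈ 3.6188.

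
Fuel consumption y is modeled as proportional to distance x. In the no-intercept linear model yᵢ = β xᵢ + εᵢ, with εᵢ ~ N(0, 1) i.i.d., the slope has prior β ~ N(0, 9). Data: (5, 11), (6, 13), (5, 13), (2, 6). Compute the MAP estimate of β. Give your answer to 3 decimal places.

log p(β | y) = −Σ(yᵢ − βxᵢ)²/(2·1) − β²/(2·9) + const.
Setting the derivative to zero: Σxᵢ(yᵢ − βxᵢ)/1 − β/9 = 0, so β = Σxᵢyᵢ / (Σxᵢ² + σ²/τ²).
Σxᵢyᵢ = 5·11 + 6·13 + 5·13 + 2·6 = 210; Σxᵢ² = 90; σ²/τ² = 1/9.
β̂_MAP = 210 / (90 + 1/9) = 210/(811/9) = 1890/811 ≈ 2.330.

β̂_MAP = 2.330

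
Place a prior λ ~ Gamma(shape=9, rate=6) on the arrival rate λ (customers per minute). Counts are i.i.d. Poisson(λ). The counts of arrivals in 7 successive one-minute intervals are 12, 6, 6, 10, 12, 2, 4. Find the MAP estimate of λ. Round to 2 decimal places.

Σxᵢ = 12+6+6+10+12+2+4 = 52, with n = 7.
Posterior ∝ λ^8e^(−6λ) · λ^52e^(−7λ) = λ^60e^(−13λ), i.e. Gamma(shape=61, rate=13).
The mode of a Gamma(a, b) with a ≥ 1 (shape–rate) is (a−1)/b = 60/13 ≈ 4.62.

λ̂_MAP = 4.62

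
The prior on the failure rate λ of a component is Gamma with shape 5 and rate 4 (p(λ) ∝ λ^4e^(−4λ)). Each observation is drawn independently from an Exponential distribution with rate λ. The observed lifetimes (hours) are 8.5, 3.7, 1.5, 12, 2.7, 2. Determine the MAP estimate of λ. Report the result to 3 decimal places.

λ̂_MAP = 0.291

The Exponential(rate=λ) likelihood is ∝ λ^n e^(−λΣtᵢ). Here n = 6 and Σtᵢ = 8.5 + 3.7 + 1.5 + 12 + 2.7 + 2 = 30.4.
Posterior ∝ λ^4e^(−4λ) · λ^6e^(−30.4λ) = λ^10e^(−34.4λ), i.e. Gamma(11, 34.4).
Mode = (a−1)/b = 10/34.4 ≈ 0.291.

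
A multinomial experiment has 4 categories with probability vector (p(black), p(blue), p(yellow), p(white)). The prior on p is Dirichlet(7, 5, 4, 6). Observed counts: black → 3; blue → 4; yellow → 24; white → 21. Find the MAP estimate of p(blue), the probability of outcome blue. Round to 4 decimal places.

The posterior is Dirichlet(αᵢ + nᵢ) = Dirichlet(10, 9, 28, 27).
For a Dirichlet(a₁,…,a_K) with all aᵢ > 1, the mode has j-th component (aⱼ − 1)/(Σaᵢ − K).
Here Σaᵢ = 74 and K = 4, so p(blue) = (9 − 1)/(74 − 4) = 8/70 ≈ 0.1143.

MAP estimate of p(blue) = 0.1143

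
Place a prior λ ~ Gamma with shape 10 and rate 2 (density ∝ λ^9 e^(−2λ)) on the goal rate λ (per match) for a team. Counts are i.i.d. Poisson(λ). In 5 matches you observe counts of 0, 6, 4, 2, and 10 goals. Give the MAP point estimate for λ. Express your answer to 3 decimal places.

λ̂_MAP = 4.429

Σxᵢ = 0+6+4+2+10 = 22, with n = 5.
Posterior ∝ λ^9e^(−2λ) · λ^22e^(−5λ) = λ^31e^(−7λ), i.e. Gamma(shape=32, rate=7).
The mode of a Gamma(a, b) with a ≥ 1 (shape–rate) is (a−1)/b = 31/7 ≈ 4.429.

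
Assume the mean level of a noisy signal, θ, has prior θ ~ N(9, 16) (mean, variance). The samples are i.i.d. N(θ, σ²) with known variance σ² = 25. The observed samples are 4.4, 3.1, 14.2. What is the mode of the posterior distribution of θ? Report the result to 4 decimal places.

θ̂_MAP = 7.8384

n = 3; x̄ = (4.4 + 3.1 + 14.2)/3 = 21.7/3 = 217/30 ≈ 7.2333.
For a Normal prior and Normal likelihood with known variance, the posterior is Normal; its mode equals its mean, the precision-weighted average.
Prior precision 1/σ₀² = 1/16 = 0.0625; data precision n/σ² = 3/25 = 0.12.
θ̂ = (0.0625·9 + 0.12·(217/30)) / (0.0625 + 0.12) = 1.4305/0.1825 = 2861/365 ≈ 7.8384.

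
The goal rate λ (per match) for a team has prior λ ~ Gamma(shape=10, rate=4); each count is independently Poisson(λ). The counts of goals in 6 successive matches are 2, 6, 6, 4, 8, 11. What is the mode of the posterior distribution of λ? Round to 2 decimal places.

λ̂_MAP = 4.60

Σxᵢ = 2+6+6+4+8+11 = 37, with n = 6.
Posterior ∝ λ^9e^(−4λ) · λ^37e^(−6λ) = λ^46e^(−10λ), i.e. Gamma(shape=47, rate=10).
The mode of a Gamma(a, b) with a ≥ 1 (shape–rate) is (a−1)/b = 46/10 ≈ 4.60.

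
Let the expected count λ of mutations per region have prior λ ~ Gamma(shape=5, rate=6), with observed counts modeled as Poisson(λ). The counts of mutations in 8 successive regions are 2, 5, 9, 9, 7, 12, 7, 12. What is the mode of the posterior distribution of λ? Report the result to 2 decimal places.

λ̂_MAP = 4.79

Σxᵢ = 2+5+9+9+7+12+7+12 = 63, with n = 8.
Posterior ∝ λ^4e^(−6λ) · λ^63e^(−8λ) = λ^67e^(−14λ), i.e. Gamma(shape=68, rate=14).
The mode of a Gamma(a, b) with a ≥ 1 (shape–rate) is (a−1)/b = 67/14 ≈ 4.79.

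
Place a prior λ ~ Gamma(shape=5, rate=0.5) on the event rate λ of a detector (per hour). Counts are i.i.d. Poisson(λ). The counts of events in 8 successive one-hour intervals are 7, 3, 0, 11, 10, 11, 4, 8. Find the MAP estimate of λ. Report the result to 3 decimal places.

λ̂_MAP = 6.824

Σxᵢ = 7+3+0+11+10+11+4+8 = 54, with n = 8.
Posterior ∝ λ^4e^(−0.5λ) · λ^54e^(−8λ) = λ^58e^(−8.5λ), i.e. Gamma(shape=59, rate=8.5).
The mode of a Gamma(a, b) with a ≥ 1 (shape–rate) is (a−1)/b = 58/8.5 ≈ 6.824.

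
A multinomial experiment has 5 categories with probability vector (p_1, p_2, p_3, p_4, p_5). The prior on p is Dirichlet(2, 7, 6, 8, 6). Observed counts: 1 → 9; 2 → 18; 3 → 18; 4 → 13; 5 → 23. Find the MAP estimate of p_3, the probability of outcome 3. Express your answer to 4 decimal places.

The posterior is Dirichlet(αᵢ + nᵢ) = Dirichlet(11, 25, 24, 21, 29).
For a Dirichlet(a₁,…,a_K) with all aᵢ > 1, the mode has j-th component (aⱼ − 1)/(Σaᵢ − K).
Here Σaᵢ = 110 and K = 5, so p_3 = (24 − 1)/(110 − 5) = 23/105 ≈ 0.2190.

MAP estimate: 0.2190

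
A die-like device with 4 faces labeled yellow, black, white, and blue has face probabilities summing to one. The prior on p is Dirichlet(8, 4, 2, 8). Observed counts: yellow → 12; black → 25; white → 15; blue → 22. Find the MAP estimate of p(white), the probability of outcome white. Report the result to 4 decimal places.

MAP estimate of p(white) = 0.1739

The posterior is Dirichlet(αᵢ + nᵢ) = Dirichlet(20, 29, 17, 30).
For a Dirichlet(a₁,…,a_K) with all aᵢ > 1, the mode has j-th component (aⱼ − 1)/(Σaᵢ − K).
Here Σaᵢ = 96 and K = 4, so p(white) = (17 − 1)/(96 − 4) = 16/92 ≈ 0.1739.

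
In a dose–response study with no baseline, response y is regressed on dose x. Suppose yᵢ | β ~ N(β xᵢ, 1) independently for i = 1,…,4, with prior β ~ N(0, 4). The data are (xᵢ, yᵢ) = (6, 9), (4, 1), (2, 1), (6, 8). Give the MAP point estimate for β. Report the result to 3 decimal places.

log p(β | y) = −Σ(yᵢ − βxᵢ)²/(2·1) − β²/(2·4) + const.
Setting the derivative to zero: Σxᵢ(yᵢ − βxᵢ)/1 − β/4 = 0, so β = Σxᵢyᵢ / (Σxᵢ² + σ²/τ²).
Σxᵢyᵢ = 6·9 + 4·1 + 2·1 + 6·8 = 108; Σxᵢ² = 92; σ²/τ² = 0.25.
β̂_MAP = 108 / (92 + 0.25) = 108/92.25 ≈ 1.171.

β̂_MAP = 1.171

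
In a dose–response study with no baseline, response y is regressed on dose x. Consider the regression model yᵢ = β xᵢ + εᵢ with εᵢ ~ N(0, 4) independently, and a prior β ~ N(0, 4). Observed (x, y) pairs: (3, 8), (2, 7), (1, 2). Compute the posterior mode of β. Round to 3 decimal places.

log p(β | y) = −Σ(yᵢ − βxᵢ)²/(2·4) − β²/(2·4) + const.
Setting the derivative to zero: Σxᵢ(yᵢ − βxᵢ)/4 − β/4 = 0, so β = Σxᵢyᵢ / (Σxᵢ² + σ²/τ²).
Σxᵢyᵢ = 3·8 + 2·7 + 1·2 = 40; Σxᵢ² = 14; σ²/τ² = 1.
β̂_MAP = 40 / (14 + 1) = 40/15 ≈ 2.667.

β̂_MAP = 2.667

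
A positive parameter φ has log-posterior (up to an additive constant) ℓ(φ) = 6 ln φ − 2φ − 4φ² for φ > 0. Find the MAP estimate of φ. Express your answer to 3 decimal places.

φ̂_MAP = 0.750

ℓ'(φ) = 6/φ − 2 − 8φ. Setting this to zero and multiplying by φ: 8φ² + 2φ − 6 = 0.
φ = (−2 + √(2² + 4·8·6)) / (2·8) = (−2 + √196) / 16 = (−2 + 14)/16 = 3/4.
ℓ''(φ) = −6/φ² − 8 < 0, confirming a maximum.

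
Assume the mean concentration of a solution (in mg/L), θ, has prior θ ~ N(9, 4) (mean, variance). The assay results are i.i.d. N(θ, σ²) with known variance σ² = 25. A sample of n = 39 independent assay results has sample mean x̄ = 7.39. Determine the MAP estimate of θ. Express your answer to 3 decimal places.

n = 39, x̄ = 7.39.
For a Normal prior and Normal likelihood with known variance, the posterior is Normal; its mode equals its mean, the precision-weighted average.
Prior precision 1/σ₀² = 1/4 = 0.25; data precision n/σ² = 39/25 = 1.56.
θ̂ = (0.25·9 + 1.56·7.39) / (0.25 + 1.56) = 13.7784/1.81 = 34446/4525 ≈ 7.612.

θ̂_MAP = 7.612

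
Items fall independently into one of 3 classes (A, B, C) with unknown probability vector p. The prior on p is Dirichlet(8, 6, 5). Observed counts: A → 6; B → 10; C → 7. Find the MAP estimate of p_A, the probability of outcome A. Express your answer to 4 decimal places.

MAP estimate of p_A = 0.3333

The posterior is Dirichlet(αᵢ + nᵢ) = Dirichlet(14, 16, 12).
For a Dirichlet(a₁,…,a_K) with all aᵢ > 1, the mode has j-th component (aⱼ − 1)/(Σaᵢ − K).
Here Σaᵢ = 42 and K = 3, so p_A = (14 − 1)/(42 − 3) = 13/39 ≈ 0.3333.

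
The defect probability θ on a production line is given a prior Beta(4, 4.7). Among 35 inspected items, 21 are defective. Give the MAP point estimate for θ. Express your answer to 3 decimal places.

Prior: Beta(4, 4.7).
Data: 21 successes in 35 trials. The binomial likelihood contributes θ^21(1−θ)^14, so the posterior is Beta(4+21, 4.7+14) = Beta(25, 18.7).
For Beta(a, b) with a, b > 1 the mode is (a−1)/(a+b−2) = 24/41.7 ≈ 0.576.

θ̂_MAP = 0.576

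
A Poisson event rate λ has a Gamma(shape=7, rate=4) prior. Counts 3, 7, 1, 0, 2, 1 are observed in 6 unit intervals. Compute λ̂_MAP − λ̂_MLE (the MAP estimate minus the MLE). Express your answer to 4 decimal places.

MAP − MLE = -0.3333

Σxᵢ = 14. Posterior is Gamma(21, 10); MAP = (21−1)/10 = 20/10 ≈ 2.00000.
MLE = x̄ = 14/6 ≈ 2.33333.
Difference = 20/10 − 14/6 = -1/3 ≈ -0.3333.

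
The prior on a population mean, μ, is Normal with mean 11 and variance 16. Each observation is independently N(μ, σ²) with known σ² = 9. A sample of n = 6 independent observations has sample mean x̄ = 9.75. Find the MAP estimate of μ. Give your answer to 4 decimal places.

μ̂_MAP = 9.8571

n = 6, x̄ = 9.75.
For a Normal prior and Normal likelihood with known variance, the posterior is Normal; its mode equals its mean, the precision-weighted average.
Prior precision 1/σ₀² = 1/16 = 0.0625; data precision n/σ² = 6/9 = 2/3.
μ̂ = (0.0625·11 + (2/3)·9.75) / (0.0625 + 2/3) = 7.1875/(35/48) = 69/7 ≈ 9.8571.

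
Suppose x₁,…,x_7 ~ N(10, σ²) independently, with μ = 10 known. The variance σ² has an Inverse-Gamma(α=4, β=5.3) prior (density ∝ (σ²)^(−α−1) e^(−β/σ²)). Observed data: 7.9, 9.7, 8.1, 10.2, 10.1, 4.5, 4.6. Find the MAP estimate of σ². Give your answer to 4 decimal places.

σ̂²_MAP = 4.5982

Sum of squared deviations about the known mean: SS = (7.9−10)² + (9.7−10)² + (8.1−10)² + (10.2−10)² + (10.1−10)² + (4.5−10)² + (4.6−10)² = 67.57.
The Normal likelihood contributes (σ²)^(−n/2) exp(−SS/(2σ²)), so the posterior is Inverse-Gamma(α + n/2, β + SS/2) = Inverse-Gamma(7.5, 39.085).
The mode of Inverse-Gamma(a, b) is b/(a+1) = 39.085/8.5 ≈ 4.5982.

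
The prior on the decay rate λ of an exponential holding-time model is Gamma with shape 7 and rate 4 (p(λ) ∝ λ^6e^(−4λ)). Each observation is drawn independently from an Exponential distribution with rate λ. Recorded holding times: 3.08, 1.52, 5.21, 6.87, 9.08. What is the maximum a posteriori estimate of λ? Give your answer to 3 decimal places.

The Exponential(rate=λ) likelihood is ∝ λ^n e^(−λΣtᵢ). Here n = 5 and Σtᵢ = 3.08 + 1.52 + 5.21 + 6.87 + 9.08 = 25.76.
Posterior ∝ λ^6e^(−4λ) · λ^5e^(−25.76λ) = λ^11e^(−29.76λ), i.e. Gamma(12, 29.76).
Mode = (a−1)/b = 11/29.76 ≈ 0.370.

λ̂_MAP = 0.370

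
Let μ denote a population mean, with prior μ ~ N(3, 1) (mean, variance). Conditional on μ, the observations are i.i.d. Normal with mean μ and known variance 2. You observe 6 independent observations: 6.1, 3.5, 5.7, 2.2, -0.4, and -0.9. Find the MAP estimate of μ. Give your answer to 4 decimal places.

μ̂_MAP = 2.7750

n = 6; x̄ = (6.1 + 3.5 + 5.7 + 2.2 + (-0.4) + (-0.9))/6 = 16.2/6 = 2.7.
For a Normal prior and Normal likelihood with known variance, the posterior is Normal; its mode equals its mean, the precision-weighted average.
Prior precision 1/σ₀² = 1/1 = 1; data precision n/σ² = 6/2 = 3.
μ̂ = (1·3 + 3·2.7) / (1 + 3) = 11.1/4 = 2.7750.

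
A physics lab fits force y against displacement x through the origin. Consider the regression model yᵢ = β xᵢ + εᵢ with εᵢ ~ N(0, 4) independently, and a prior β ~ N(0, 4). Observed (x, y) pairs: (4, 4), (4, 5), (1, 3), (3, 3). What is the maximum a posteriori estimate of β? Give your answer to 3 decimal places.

log p(β | y) = −Σ(yᵢ − βxᵢ)²/(2·4) − β²/(2·4) + const.
Setting the derivative to zero: Σxᵢ(yᵢ − βxᵢ)/4 − β/4 = 0, so β = Σxᵢyᵢ / (Σxᵢ² + σ²/τ²).
Σxᵢyᵢ = 4·4 + 4·5 + 1·3 + 3·3 = 48; Σxᵢ² = 42; σ²/τ² = 1.
β̂_MAP = 48 / (42 + 1) = 48/43 ≈ 1.116.

β̂_MAP = 1.116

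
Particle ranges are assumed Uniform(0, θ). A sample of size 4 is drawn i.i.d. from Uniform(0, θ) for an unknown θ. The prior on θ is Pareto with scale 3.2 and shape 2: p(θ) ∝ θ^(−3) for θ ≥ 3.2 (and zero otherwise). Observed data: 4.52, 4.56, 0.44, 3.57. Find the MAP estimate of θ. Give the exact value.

θ̂_MAP = 4.56

The Uniform(0, θ) likelihood is θ^(−n) for θ ≥ max(xᵢ), zero otherwise. Here max(xᵢ) = 4.56.
Posterior ∝ θ^(−3) · θ^(−4) = θ^(−7) on θ ≥ max(3.2, 4.56) = 4.56.
This density is strictly decreasing in θ, so the posterior mode lies at the lower boundary of the support.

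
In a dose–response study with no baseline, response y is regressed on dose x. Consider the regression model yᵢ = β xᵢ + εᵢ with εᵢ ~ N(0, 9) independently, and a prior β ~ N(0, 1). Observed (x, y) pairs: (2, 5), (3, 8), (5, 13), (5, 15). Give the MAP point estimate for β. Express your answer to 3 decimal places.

log p(β | y) = −Σ(yᵢ − βxᵢ)²/(2·9) − β²/(2·1) + const.
Setting the derivative to zero: Σxᵢ(yᵢ − βxᵢ)/9 − β/1 = 0, so β = Σxᵢyᵢ / (Σxᵢ² + σ²/τ²).
Σxᵢyᵢ = 2·5 + 3·8 + 5·13 + 5·15 = 174; Σxᵢ² = 63; σ²/τ² = 9.
β̂_MAP = 174 / (63 + 9) = 174/72 ≈ 2.417.

β̂_MAP = 2.417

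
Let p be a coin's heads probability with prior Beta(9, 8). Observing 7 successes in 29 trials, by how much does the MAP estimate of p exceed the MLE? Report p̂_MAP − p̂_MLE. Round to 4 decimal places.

MAP − MLE = 0.0995

Posterior is Beta(16, 30); MAP = (16−1)/(46−2) = 15/44 ≈ 0.34091.
MLE ignores the prior: p̂_MLE = k/n = 7/29 ≈ 0.24138.
Difference = 15/44 − 7/29 = 127/1276 ≈ 0.0995.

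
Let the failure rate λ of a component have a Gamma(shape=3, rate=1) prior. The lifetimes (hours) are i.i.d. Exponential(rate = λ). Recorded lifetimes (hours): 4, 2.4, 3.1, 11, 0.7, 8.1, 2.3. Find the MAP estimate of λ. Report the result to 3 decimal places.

The Exponential(rate=λ) likelihood is ∝ λ^n e^(−λΣtᵢ). Here n = 7 and Σtᵢ = 4 + 2.4 + 3.1 + 11 + 0.7 + 8.1 + 2.3 = 31.6.
Posterior ∝ λ^2e^(−1λ) · λ^7e^(−31.6λ) = λ^9e^(−32.6λ), i.e. Gamma(10, 32.6).
Mode = (a−1)/b = 9/32.6 ≈ 0.276.

λ̂_MAP = 0.276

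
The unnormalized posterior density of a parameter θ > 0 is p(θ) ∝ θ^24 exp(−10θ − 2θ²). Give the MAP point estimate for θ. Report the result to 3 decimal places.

θ̂_MAP = 1.500

ℓ'(θ) = 24/θ − 10 − 4θ. Setting this to zero and multiplying by θ: 4θ² + 10θ − 24 = 0.
θ = (−10 + √(10² + 4·4·24)) / (2·4) = (−10 + √484) / 8 = (−10 + 22)/8 = 3/2.
ℓ''(θ) = −24/θ² − 4 < 0, confirming a maximum.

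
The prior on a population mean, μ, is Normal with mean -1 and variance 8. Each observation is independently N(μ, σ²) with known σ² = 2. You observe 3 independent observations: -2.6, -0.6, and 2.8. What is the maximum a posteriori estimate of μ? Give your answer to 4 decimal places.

n = 3; x̄ = ((-2.6) + (-0.6) + 2.8)/3 = -0.4/3 = -2/15 ≈ -0.1333.
For a Normal prior and Normal likelihood with known variance, the posterior is Normal; its mode equals its mean, the precision-weighted average.
Prior precision 1/σ₀² = 1/8 = 0.125; data precision n/σ² = 3/2 = 1.5.
μ̂ = (0.125·(-1) + 1.5·(-2/15)) / (0.125 + 1.5) = (-0.325)/1.625 = -0.2000.

μ̂_MAP = -0.2000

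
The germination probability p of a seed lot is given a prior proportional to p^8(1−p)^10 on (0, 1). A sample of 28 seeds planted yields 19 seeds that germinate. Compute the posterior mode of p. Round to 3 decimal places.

p̂_MAP = 0.587

The prior density ∝ p^8(1−p)^10 is the kernel of Beta(9, 11).
Data: 19 successes in 28 trials. The binomial likelihood contributes p^19(1−p)^9, so the posterior is Beta(9+19, 11+9) = Beta(28, 20).
For Beta(a, b) with a, b > 1 the mode is (a−1)/(a+b−2) = 27/46 ≈ 0.587.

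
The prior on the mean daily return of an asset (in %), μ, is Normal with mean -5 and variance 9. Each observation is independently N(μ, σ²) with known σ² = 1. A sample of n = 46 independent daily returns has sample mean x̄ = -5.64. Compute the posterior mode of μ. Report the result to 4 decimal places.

μ̂_MAP = -5.6385

n = 46, x̄ = -5.64.
For a Normal prior and Normal likelihood with known variance, the posterior is Normal; its mode equals its mean, the precision-weighted average.
Prior precision 1/σ₀² = 1/9; data precision n/σ² = 46/1 = 46.
μ̂ = ((1/9)·(-5) + 46·(-5.64)) / (1/9 + 46) = (-58499/225)/(415/9) = -58499/10375 ≈ -5.6385.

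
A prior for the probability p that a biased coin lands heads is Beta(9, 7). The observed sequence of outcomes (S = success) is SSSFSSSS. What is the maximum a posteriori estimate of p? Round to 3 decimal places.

p̂_MAP = 0.682

Prior: Beta(9, 7).
Data: 7 successes in 8 trials (from the sequence). The binomial likelihood contributes p^7(1−p)^1, so the posterior is Beta(9+7, 7+1) = Beta(16, 8).
For Beta(a, b) with a, b > 1 the mode is (a−1)/(a+b−2) = 15/22 ≈ 0.682.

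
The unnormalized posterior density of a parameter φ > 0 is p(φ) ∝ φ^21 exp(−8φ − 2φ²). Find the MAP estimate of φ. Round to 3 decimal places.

φ̂_MAP = 1.500

ℓ'(φ) = 21/φ − 8 − 4φ. Setting this to zero and multiplying by φ: 4φ² + 8φ − 21 = 0.
φ = (−8 + √(8² + 4·4·21)) / (2·4) = (−8 + √400) / 8 = (−8 + 20)/8 = 3/2.
ℓ''(φ) = −21/φ² − 4 < 0, confirming a maximum.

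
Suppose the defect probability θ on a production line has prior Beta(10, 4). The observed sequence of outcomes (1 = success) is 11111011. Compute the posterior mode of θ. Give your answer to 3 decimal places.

Prior: Beta(10, 4).
Data: 7 successes in 8 trials (from the sequence). The binomial likelihood contributes θ^7(1−θ)^1, so the posterior is Beta(10+7, 4+1) = Beta(17, 5).
For Beta(a, b) with a, b > 1 the mode is (a−1)/(a+b−2) = 16/20 ≈ 0.800.

θ̂_MAP = 0.800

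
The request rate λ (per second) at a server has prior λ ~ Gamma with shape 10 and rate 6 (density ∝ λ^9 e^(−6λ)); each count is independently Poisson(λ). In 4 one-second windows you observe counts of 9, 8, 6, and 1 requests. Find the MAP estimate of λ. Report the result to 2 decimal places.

Σxᵢ = 9+8+6+1 = 24, with n = 4.
Posterior ∝ λ^9e^(−6λ) · λ^24e^(−4λ) = λ^33e^(−10λ), i.e. Gamma(shape=34, rate=10).
The mode of a Gamma(a, b) with a ≥ 1 (shape–rate) is (a−1)/b = 33/10 ≈ 3.30.

λ̂_MAP = 3.30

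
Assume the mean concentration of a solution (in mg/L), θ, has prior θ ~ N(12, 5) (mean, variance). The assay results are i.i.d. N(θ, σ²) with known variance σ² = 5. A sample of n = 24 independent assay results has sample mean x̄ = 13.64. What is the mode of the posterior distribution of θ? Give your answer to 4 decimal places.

θ̂_MAP = 13.5744

n = 24, x̄ = 13.64.
For a Normal prior and Normal likelihood with known variance, the posterior is Normal; its mode equals its mean, the precision-weighted average.
Prior precision 1/σ₀² = 1/5 = 0.2; data precision n/σ² = 24/5 = 4.8.
θ̂ = (0.2·12 + 4.8·13.64) / (0.2 + 4.8) = 67.872/5 = 13.5744.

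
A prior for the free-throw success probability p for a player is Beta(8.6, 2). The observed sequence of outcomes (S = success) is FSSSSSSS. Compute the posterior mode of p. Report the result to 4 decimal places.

Prior: Beta(8.6, 2).
Data: 7 successes in 8 trials (from the sequence). The binomial likelihood contributes p^7(1−p)^1, so the posterior is Beta(8.6+7, 2+1) = Beta(15.6, 3).
For Beta(a, b) with a, b > 1 the mode is (a−1)/(a+b−2) = 14.6/16.6 ≈ 0.8795.

p̂_MAP = 0.8795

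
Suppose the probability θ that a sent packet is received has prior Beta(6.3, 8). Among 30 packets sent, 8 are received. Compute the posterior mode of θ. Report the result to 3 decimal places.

Prior: Beta(6.3, 8).
Data: 8 successes in 30 trials. The binomial likelihood contributes θ^8(1−θ)^22, so the posterior is Beta(6.3+8, 8+22) = Beta(14.3, 30).
For Beta(a, b) with a, b > 1 the mode is (a−1)/(a+b−2) = 13.3/42.3 ≈ 0.314.

θ̂_MAP = 0.314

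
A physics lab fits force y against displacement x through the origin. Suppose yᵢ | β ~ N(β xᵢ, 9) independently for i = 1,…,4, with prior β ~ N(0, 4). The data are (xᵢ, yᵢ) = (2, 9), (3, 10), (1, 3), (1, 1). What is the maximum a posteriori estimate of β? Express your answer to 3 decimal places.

β̂_MAP = 3.014

log p(β | y) = −Σ(yᵢ − βxᵢ)²/(2·9) − β²/(2·4) + const.
Setting the derivative to zero: Σxᵢ(yᵢ − βxᵢ)/9 − β/4 = 0, so β = Σxᵢyᵢ / (Σxᵢ² + σ²/τ²).
Σxᵢyᵢ = 2·9 + 3·10 + 1·3 + 1·1 = 52; Σxᵢ² = 15; σ²/τ² = 2.25.
β̂_MAP = 52 / (15 + 2.25) = 52/17.25 ≈ 3.014.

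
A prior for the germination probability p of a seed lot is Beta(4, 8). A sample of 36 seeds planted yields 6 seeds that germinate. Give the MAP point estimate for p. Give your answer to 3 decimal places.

Prior: Beta(4, 8).
Data: 6 successes in 36 trials. The binomial likelihood contributes p^6(1−p)^30, so the posterior is Beta(4+6, 8+30) = Beta(10, 38).
For Beta(a, b) with a, b > 1 the mode is (a−1)/(a+b−2) = 9/46 ≈ 0.196.

p̂_MAP = 0.196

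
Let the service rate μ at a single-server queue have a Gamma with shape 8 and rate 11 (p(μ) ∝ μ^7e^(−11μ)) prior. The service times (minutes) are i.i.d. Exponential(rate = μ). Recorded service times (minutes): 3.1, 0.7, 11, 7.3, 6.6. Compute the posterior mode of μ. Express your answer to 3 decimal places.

μ̂_MAP = 0.302

The Exponential(rate=μ) likelihood is ∝ μ^n e^(−μΣtᵢ). Here n = 5 and Σtᵢ = 3.1 + 0.7 + 11 + 7.3 + 6.6 = 28.7.
Posterior ∝ μ^7e^(−11μ) · μ^5e^(−28.7μ) = μ^12e^(−39.7μ), i.e. Gamma(13, 39.7).
Mode = (a−1)/b = 12/39.7 ≈ 0.302.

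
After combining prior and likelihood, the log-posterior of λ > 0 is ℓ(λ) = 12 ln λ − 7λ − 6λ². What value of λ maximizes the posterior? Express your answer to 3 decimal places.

λ̂_MAP = 0.750

ℓ'(λ) = 12/λ − 7 − 12λ. Setting this to zero and multiplying by λ: 12λ² + 7λ − 12 = 0.
λ = (−7 + √(7² + 4·12·12)) / (2·12) = (−7 + √625) / 24 = (−7 + 25)/24 = 3/4.
ℓ''(λ) = −12/λ² − 12 < 0, confirming a maximum.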